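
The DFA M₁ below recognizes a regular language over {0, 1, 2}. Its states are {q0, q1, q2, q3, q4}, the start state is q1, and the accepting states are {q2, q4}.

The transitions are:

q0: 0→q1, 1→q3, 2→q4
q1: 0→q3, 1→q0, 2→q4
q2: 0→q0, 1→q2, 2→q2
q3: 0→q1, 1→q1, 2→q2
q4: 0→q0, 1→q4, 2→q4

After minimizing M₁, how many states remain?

All states are reachable from the start state.
Start with accepting vs non-accepting: {q2,q4} | {q0,q1,q3}.
No further refinement is possible. Final partition (2 blocks): {q2,q4} | {q0,q1,q3}.

2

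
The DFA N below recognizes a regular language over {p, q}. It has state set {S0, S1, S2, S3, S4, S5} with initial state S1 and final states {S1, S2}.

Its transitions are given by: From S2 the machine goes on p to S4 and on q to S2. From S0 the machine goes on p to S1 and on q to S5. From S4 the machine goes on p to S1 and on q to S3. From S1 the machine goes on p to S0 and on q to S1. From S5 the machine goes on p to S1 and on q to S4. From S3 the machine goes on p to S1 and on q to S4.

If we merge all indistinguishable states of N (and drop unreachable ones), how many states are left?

2

Reachable states from the start: {S0,S1,S3,S4,S5}. Unreachable: {S2} — drop them.
P0 = {S1} | {S0,S3,S4,S5}.
Stable partition: {S1} | {S0,S3,S4,S5} — 2 equivalence classes.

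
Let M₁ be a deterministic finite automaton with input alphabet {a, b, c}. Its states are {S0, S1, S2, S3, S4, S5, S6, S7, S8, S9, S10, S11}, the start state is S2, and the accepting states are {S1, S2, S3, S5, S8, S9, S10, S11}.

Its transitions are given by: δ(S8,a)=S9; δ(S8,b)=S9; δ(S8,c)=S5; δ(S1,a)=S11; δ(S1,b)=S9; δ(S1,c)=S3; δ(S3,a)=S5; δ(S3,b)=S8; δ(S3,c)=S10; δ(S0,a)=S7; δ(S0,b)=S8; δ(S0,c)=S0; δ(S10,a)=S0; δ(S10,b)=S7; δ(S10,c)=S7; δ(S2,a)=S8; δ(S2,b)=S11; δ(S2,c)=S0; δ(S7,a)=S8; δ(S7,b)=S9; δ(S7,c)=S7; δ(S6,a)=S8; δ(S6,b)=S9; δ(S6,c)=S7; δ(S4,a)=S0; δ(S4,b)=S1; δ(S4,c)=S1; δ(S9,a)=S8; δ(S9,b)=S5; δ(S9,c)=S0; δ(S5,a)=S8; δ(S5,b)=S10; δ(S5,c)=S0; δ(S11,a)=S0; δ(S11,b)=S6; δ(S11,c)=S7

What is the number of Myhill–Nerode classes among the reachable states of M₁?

6

First remove the unreachable states {S1,S3,S4}; 9 states remain.
P0 = {S2,S5,S8,S9,S10,S11} | {S0,S6,S7}.
Split {S2,S5,S8,S9,S10,S11} by δ(·,a) → {S2,S5,S8,S9} and {S10,S11}.
On input b, block {S2,S5,S8,S9} splits into {S2,S5} and {S8,S9}.
Refine {S0,S6,S7} on symbol a: members go to different blocks, giving {S6,S7} and {S0}.
Split {S8,S9} by δ(·,b) → {S8} and {S9}.
The partition is now stable with 6 blocks: {S2,S5} | {S6,S7} | {S10,S11} | {S8} | {S0} | {S9}.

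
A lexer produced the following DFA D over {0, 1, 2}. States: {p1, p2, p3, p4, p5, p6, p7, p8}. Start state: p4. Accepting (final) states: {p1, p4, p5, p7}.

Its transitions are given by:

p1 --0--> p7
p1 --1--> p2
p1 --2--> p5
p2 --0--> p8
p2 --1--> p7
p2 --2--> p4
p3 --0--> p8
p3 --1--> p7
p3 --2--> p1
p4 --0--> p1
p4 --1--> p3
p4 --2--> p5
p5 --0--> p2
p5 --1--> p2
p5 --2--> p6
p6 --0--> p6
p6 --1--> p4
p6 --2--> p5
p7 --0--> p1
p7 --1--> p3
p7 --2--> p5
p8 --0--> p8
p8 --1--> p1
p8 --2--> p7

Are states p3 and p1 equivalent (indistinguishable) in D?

No

Every state is reachable, so we keep all 8.
Initial partition by acceptance: {p1,p4,p5,p7} | {p2,p3,p6,p8}.
Refine {p1,p4,p5,p7} on symbol 0: members go to different blocks, giving {p1,p4,p7} and {p5}.
Split {p2,p3,p6,p8} by δ(·,2) → {p2,p3,p8} and {p6}.
Stable partition: {p1,p4,p7} | {p2,p3,p8} | {p5} | {p6} — 4 equivalence classes.
p3 and p1 end up in different blocks, so they are distinguishable. For instance, the string 'ε' is accepted from only p1.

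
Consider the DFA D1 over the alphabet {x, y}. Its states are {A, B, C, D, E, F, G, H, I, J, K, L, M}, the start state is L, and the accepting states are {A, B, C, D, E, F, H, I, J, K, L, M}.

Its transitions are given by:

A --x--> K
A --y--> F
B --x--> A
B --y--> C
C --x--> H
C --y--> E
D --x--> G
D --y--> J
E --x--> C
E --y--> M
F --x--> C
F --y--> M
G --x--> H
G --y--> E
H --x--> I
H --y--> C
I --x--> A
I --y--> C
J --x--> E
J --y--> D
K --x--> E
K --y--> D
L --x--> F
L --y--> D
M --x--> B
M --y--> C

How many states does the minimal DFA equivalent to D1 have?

8

P0 = {A,B,C,D,E,F,H,I,J,K,L,M} | {G}.
On input x, block {A,B,C,D,E,F,H,I,J,K,L,M} splits into {A,B,C,E,F,H,I,J,K,L,M} and {D}.
On input y, block {A,B,C,E,F,H,I,J,K,L,M} splits into {A,B,C,E,F,H,I,M} and {J,K,L}.
Refine {A,B,C,E,F,H,I,M} on symbol x: members go to different blocks, giving {B,C,E,F,H,I,M} and {A}.
Split {B,C,E,F,H,I,M} by δ(·,x) → {C,E,F,H,M} and {B,I}.
Split {C,E,F,H,M} by δ(·,x) → {C,E,F} and {H,M}.
Refine {C,E,F} on symbol x: members go to different blocks, giving {E,F} and {C}.
Stable partition: {E,F} | {G} | {D} | {J,K,L} | {A} | {B,I} | {H,M} | {C} — 8 equivalence classes.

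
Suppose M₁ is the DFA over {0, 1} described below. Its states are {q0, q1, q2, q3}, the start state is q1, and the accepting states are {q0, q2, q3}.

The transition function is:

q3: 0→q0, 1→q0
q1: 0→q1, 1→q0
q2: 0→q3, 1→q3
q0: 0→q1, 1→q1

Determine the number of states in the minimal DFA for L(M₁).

States {q2,q3} cannot be reached from the start state, so discard them.
P0 = {q0} | {q1}.
The partition is now stable with 2 blocks: {q0} | {q1}.

2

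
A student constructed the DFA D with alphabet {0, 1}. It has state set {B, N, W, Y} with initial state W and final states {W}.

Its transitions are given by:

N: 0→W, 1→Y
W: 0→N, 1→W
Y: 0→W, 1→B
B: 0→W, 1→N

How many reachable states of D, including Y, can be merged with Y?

3

All states are reachable from the start state.
Initial partition by acceptance: {W} | {B,N,Y}.
The partition is now stable with 2 blocks: {W} | {B,N,Y}.
State Y belongs to the block {B,N,Y}, which has 3 states.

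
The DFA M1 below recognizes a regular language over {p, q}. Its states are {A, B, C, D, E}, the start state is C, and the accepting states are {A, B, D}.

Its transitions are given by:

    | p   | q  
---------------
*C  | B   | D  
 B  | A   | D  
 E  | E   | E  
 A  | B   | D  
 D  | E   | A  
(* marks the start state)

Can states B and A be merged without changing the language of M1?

Yes

All states are reachable from the start state.
P0 = {A,B,D} | {C,E}.
Split {A,B,D} by δ(·,p) → {A,B} and {D}.
Refine {C,E} on symbol p: members go to different blocks, giving {C} and {E}.
The partition is now stable with 4 blocks: {A,B} | {C} | {D} | {E}.
B and A lie in the same block of the stable partition, so they are equivalent — no string distinguishes them.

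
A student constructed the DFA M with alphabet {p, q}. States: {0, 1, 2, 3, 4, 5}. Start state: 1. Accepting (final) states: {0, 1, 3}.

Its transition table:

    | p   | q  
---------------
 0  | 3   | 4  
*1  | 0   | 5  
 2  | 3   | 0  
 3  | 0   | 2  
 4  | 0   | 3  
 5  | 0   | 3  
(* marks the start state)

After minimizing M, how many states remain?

2

Every state is reachable, so we keep all 6.
P0 = {0,1,3} | {2,4,5}.
Stable partition: {0,1,3} | {2,4,5} — 2 equivalence classes.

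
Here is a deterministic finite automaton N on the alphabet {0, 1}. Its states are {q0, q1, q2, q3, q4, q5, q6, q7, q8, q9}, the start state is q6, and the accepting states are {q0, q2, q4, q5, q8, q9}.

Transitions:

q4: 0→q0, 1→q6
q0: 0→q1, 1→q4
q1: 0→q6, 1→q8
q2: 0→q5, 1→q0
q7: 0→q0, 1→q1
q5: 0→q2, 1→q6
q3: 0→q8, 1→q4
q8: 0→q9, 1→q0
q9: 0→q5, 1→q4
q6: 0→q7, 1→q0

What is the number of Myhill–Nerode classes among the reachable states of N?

First remove the unreachable states {q3}; 9 states remain.
P0 = {q0,q2,q4,q5,q8,q9} | {q1,q6,q7}.
On input 0, block {q0,q2,q4,q5,q8,q9} splits into {q2,q4,q5,q8,q9} and {q0}.
Refine {q2,q4,q5,q8,q9} on symbol 0: members go to different blocks, giving {q2,q5,q8,q9} and {q4}.
Split {q2,q5,q8,q9} by δ(·,1) → {q2,q8} and {q5} and {q9}.
Refine {q2,q8} on symbol 0: members go to different blocks, giving {q2} and {q8}.
Refine {q1,q6,q7} on symbol 0: members go to different blocks, giving {q1,q6} and {q7}.
Split {q1,q6} by δ(·,0) → {q1} and {q6}.
No further refinement is possible. Final partition (9 blocks): {q2} | {q1} | {q0} | {q4} | {q5} | {q9} | {q8} | {q7} | {q6}.

9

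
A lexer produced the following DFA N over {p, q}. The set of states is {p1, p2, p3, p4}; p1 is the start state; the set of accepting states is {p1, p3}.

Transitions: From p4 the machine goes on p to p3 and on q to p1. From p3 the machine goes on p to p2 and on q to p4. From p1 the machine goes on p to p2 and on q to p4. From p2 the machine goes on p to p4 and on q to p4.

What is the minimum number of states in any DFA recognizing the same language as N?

3

Every state is reachable, so we keep all 4.
P0 = {p1,p3} | {p2,p4}.
Split {p2,p4} by δ(·,p) → {p2} and {p4}.
No further refinement is possible. Final partition (3 blocks): {p1,p3} | {p2} | {p4}.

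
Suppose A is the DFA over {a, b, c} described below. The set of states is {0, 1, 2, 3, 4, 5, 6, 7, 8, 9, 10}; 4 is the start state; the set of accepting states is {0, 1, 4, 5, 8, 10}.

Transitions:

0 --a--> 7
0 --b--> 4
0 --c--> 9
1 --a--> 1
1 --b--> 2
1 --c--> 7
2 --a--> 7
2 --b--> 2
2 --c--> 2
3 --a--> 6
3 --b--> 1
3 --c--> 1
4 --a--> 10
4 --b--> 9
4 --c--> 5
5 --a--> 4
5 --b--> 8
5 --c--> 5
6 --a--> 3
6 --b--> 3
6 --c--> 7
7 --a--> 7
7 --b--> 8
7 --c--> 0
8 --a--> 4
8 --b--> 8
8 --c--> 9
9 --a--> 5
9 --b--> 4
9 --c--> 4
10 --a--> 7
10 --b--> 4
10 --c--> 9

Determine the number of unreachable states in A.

4

Starting at 4 and following transitions, the reachable set is {0, 4, 5, 7, 8, 9, 10}. That leaves 1, 2, 3, 6 unreachable — 4 in total.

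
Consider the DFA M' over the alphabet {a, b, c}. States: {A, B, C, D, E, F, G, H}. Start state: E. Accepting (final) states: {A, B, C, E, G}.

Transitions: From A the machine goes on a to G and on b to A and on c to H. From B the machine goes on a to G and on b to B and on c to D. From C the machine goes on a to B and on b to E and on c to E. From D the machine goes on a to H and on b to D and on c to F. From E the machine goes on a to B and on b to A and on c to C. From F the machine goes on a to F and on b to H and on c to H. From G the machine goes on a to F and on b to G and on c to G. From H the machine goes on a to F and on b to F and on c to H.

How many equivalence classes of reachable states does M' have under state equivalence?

Start with accepting vs non-accepting: {A,B,C,E,G} | {D,F,H}.
Refine {A,B,C,E,G} on symbol a: members go to different blocks, giving {A,B,C,E} and {G}.
On input a, block {A,B,C,E} splits into {A,B} and {C,E}.
On input b, block {C,E} splits into {C} and {E}.
Stable partition: {A,B} | {D,F,H} | {G} | {C} | {E} — 5 equivalence classes.

5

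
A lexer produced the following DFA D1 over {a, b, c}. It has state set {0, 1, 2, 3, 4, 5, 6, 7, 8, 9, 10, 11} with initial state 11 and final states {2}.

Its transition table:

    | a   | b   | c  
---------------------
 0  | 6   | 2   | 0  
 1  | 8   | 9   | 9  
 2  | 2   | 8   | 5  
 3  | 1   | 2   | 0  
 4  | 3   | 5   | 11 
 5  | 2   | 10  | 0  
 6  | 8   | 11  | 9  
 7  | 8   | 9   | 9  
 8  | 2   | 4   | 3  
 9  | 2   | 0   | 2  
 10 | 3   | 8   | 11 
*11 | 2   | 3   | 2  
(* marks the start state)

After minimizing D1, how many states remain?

States {7} cannot be reached from the start state, so discard them.
Start with accepting vs non-accepting: {2} | {0,1,3,4,5,6,8,9,10,11}.
Refine {0,1,3,4,5,6,8,9,10,11} on symbol a: members go to different blocks, giving {0,1,3,4,6,10} and {5,8,9,11}.
On input a, block {0,1,3,4,6,10} splits into {0,3,4,10} and {1,6}.
On input a, block {0,3,4,10} splits into {0,3} and {4,10}.
Refine {5,8,9,11} on symbol b: members go to different blocks, giving {5,8} and {9,11}.
Stable partition: {2} | {0,3} | {5,8} | {1,6} | {4,10} | {9,11} — 6 equivalence classes.

6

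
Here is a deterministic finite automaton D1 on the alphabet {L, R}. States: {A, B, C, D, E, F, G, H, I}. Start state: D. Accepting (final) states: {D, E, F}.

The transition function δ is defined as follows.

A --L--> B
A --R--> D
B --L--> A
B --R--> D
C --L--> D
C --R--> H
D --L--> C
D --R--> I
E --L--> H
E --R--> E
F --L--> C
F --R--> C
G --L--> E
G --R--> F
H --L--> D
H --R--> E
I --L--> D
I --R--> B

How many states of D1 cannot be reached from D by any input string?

2

No path from D leads to F, G; the other 7 states are all reachable.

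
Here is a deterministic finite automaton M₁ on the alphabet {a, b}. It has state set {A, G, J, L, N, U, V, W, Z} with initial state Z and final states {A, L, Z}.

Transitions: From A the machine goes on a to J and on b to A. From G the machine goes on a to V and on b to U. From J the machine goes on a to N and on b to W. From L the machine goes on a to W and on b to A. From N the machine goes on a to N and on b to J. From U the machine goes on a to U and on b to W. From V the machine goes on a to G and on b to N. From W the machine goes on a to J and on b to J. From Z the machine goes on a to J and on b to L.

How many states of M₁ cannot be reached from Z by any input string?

3

No path from Z leads to G, U, V; the other 6 states are all reachable.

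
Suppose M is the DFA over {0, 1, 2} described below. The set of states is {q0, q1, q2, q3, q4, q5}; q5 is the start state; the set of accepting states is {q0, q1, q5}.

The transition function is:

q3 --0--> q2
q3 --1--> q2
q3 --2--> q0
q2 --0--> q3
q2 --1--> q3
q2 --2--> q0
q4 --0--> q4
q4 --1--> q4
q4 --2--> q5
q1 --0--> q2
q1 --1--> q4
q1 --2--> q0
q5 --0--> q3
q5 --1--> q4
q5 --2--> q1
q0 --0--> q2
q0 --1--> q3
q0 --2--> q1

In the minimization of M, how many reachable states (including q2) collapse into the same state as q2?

Every state is reachable, so we keep all 6.
Initial partition by acceptance: {q0,q1,q5} | {q2,q3,q4}.
The partition is now stable with 2 blocks: {q0,q1,q5} | {q2,q3,q4}.
The equivalence class containing q2 is {q2,q3,q4}, of size 3.

3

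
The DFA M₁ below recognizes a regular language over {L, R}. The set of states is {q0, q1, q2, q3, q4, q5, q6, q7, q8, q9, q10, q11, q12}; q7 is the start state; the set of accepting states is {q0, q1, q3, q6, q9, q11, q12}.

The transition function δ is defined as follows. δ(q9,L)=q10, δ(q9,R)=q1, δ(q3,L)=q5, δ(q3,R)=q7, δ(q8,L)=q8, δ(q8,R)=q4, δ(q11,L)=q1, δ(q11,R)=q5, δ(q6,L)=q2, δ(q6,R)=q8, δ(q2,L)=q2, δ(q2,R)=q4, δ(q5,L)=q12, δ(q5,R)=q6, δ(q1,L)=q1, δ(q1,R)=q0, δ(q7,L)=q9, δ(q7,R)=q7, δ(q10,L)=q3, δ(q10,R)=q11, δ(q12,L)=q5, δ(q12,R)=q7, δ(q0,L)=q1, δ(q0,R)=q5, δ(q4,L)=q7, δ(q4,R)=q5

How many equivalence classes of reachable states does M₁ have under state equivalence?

10

P0 = {q0,q1,q3,q6,q9,q11,q12} | {q2,q4,q5,q7,q8,q10}.
Split {q0,q1,q3,q6,q9,q11,q12} by δ(·,L) → {q3,q6,q9,q12} and {q0,q1,q11}.
Split {q3,q6,q9,q12} by δ(·,R) → {q3,q6,q12} and {q9}.
On input L, block {q2,q4,q5,q7,q8,q10} splits into {q2,q4,q8} and {q5,q10} and {q7}.
Refine {q3,q6,q12} on symbol L: members go to different blocks, giving {q3,q12} and {q6}.
On input L, block {q2,q4,q8} splits into {q2,q8} and {q4}.
On input R, block {q0,q1,q11} splits into {q0,q11} and {q1}.
Split {q5,q10} by δ(·,R) → {q5} and {q10}.
The partition is now stable with 10 blocks: {q3,q12} | {q2,q8} | {q0,q11} | {q9} | {q5} | {q7} | {q6} | {q4} | {q1} | {q10}.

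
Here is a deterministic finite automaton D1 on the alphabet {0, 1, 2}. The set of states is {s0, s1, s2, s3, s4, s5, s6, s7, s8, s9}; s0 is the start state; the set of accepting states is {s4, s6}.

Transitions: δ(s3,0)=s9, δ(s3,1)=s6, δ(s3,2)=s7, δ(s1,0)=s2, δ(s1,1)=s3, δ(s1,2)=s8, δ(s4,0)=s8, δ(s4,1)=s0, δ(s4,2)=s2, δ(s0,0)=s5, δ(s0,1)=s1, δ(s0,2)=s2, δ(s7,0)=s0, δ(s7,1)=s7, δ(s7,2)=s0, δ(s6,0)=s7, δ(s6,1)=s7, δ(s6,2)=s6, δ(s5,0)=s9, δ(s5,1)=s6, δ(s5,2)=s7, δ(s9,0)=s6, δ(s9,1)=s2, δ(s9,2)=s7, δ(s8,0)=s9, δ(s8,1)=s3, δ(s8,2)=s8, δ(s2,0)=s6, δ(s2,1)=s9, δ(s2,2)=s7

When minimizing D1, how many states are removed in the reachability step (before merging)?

No path from s0 leads to s4; the other 9 states are all reachable.

1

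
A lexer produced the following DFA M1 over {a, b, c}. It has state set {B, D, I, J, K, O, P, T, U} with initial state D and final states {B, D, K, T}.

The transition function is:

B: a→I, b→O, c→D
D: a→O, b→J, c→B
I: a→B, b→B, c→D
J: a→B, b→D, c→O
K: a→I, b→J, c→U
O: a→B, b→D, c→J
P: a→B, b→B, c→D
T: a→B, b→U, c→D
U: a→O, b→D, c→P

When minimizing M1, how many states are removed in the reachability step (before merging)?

4

Starting at D and following transitions, the reachable set is {B, D, I, J, O}. That leaves K, P, T, U unreachable — 4 in total.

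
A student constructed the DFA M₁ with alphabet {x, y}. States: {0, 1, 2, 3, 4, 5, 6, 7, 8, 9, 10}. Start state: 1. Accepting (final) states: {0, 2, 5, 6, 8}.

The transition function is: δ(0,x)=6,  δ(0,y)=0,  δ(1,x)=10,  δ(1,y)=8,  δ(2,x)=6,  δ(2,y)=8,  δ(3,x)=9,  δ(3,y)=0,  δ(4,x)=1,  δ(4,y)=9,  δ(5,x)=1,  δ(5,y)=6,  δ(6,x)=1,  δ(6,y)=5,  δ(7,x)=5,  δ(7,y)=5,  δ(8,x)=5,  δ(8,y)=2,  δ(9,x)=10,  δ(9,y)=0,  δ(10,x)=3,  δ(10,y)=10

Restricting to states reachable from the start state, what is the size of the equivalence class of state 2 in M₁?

States {4,7} cannot be reached from the start state, so discard them.
P0 = {0,2,5,6,8} | {1,3,9,10}.
Refine {0,2,5,6,8} on symbol x: members go to different blocks, giving {0,2,8} and {5,6}.
Split {1,3,9,10} by δ(·,y) → {1,3,9} and {10}.
Refine {1,3,9} on symbol x: members go to different blocks, giving {1,9} and {3}.
Stable partition: {0,2,8} | {1,9} | {5,6} | {10} | {3} — 5 equivalence classes.
The equivalence class containing 2 is {0,2,8}, of size 3.

3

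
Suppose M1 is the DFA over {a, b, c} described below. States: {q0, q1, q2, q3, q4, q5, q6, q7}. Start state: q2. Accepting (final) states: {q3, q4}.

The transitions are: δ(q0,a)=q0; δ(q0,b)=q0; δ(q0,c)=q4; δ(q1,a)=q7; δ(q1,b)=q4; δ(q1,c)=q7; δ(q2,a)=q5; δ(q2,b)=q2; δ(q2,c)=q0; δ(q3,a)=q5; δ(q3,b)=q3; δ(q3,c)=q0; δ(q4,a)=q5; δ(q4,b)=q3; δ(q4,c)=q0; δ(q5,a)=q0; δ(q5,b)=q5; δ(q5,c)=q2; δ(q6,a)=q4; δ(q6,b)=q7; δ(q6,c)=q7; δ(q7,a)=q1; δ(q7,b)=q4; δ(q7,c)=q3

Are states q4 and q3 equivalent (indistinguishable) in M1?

Yes

Reachable states from the start: {q0,q2,q3,q4,q5}. Unreachable: {q1,q6,q7} — drop them.
Start with accepting vs non-accepting: {q3,q4} | {q0,q2,q5}.
Split {q0,q2,q5} by δ(·,c) → {q2,q5} and {q0}.
Refine {q2,q5} on symbol a: members go to different blocks, giving {q2} and {q5}.
No further refinement is possible. Final partition (4 blocks): {q3,q4} | {q2} | {q0} | {q5}.
q4 and q3 lie in the same block of the stable partition, so they are equivalent — no string distinguishes them.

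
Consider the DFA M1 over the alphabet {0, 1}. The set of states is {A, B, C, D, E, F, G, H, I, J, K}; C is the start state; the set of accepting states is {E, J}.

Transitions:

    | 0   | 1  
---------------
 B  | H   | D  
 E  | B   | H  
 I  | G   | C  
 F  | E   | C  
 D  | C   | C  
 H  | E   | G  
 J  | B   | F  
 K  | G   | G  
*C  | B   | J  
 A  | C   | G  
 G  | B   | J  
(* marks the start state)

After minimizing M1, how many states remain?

5

Reachable states from the start: {B,C,D,E,F,G,H,J}. Unreachable: {A,I,K} — drop them.
Initial partition by acceptance: {E,J} | {B,C,D,F,G,H}.
Refine {B,C,D,F,G,H} on symbol 0: members go to different blocks, giving {B,C,D,G} and {F,H}.
On input 0, block {B,C,D,G} splits into {C,D,G} and {B}.
On input 0, block {C,D,G} splits into {C,G} and {D}.
Stable partition: {E,J} | {C,G} | {F,H} | {B} | {D} — 5 equivalence classes.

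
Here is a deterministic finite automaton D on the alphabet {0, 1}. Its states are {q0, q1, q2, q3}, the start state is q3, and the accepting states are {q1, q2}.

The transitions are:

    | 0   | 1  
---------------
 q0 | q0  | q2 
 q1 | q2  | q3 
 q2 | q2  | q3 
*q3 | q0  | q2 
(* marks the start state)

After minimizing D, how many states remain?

States {q1} cannot be reached from the start state, so discard them.
Start with accepting vs non-accepting: {q2} | {q0,q3}.
The partition is now stable with 2 blocks: {q2} | {q0,q3}.

2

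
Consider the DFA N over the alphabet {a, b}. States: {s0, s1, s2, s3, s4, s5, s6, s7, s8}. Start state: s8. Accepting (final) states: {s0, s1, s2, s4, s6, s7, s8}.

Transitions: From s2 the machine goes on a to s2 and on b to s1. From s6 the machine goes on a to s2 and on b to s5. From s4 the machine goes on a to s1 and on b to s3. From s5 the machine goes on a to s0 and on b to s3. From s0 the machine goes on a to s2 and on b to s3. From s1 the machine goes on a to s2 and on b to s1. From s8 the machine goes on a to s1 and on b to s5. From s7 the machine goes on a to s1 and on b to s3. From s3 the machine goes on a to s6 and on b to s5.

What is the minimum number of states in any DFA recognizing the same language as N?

3

First remove the unreachable states {s4,s7}; 7 states remain.
P0 = {s0,s1,s2,s6,s8} | {s3,s5}.
Refine {s0,s1,s2,s6,s8} on symbol b: members go to different blocks, giving {s0,s6,s8} and {s1,s2}.
The partition is now stable with 3 blocks: {s0,s6,s8} | {s3,s5} | {s1,s2}.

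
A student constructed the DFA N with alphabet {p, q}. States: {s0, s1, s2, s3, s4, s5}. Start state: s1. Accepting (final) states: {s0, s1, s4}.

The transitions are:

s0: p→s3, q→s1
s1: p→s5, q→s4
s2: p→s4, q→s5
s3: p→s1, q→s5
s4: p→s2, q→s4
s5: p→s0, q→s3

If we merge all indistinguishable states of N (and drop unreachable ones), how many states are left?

Every state is reachable, so we keep all 6.
Initial partition by acceptance: {s0,s1,s4} | {s2,s3,s5}.
Stable partition: {s0,s1,s4} | {s2,s3,s5} — 2 equivalence classes.

2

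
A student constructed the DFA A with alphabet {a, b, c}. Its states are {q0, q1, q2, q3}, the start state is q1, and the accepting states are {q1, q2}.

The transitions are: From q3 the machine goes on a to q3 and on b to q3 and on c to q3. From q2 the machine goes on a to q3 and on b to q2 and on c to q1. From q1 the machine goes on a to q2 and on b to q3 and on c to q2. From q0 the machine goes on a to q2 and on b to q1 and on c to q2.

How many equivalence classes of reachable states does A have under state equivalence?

3

First remove the unreachable states {q0}; 3 states remain.
Start with accepting vs non-accepting: {q1,q2} | {q3}.
On input a, block {q1,q2} splits into {q1} and {q2}.
The partition is now stable with 3 blocks: {q1} | {q3} | {q2}.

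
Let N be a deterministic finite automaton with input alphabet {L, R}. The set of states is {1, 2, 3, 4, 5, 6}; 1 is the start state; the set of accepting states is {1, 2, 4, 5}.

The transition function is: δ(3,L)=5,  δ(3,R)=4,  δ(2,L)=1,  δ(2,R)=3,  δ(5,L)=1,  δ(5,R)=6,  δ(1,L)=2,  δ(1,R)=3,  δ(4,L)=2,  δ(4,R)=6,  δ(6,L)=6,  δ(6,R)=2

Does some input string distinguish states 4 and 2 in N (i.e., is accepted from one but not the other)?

Yes

Every state is reachable, so we keep all 6.
Initial partition by acceptance: {1,2,4,5} | {3,6}.
On input L, block {3,6} splits into {3} and {6}.
Refine {1,2,4,5} on symbol R: members go to different blocks, giving {1,2} and {4,5}.
No further refinement is possible. Final partition (4 blocks): {1,2} | {3} | {6} | {4,5}.
4 and 2 end up in different blocks, so they are distinguishable. For instance, the string 'RL' is accepted from only 2.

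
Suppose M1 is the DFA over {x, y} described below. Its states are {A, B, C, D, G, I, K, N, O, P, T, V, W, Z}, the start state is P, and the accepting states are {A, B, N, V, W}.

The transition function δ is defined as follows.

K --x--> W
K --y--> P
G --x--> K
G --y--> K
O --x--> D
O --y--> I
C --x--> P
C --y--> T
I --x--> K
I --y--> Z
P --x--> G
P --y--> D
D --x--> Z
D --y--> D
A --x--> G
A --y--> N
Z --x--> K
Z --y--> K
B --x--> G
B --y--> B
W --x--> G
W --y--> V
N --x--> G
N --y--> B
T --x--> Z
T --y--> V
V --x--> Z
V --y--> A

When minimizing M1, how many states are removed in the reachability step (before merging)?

4

No path from P leads to C, I, O, T; the other 10 states are all reachable.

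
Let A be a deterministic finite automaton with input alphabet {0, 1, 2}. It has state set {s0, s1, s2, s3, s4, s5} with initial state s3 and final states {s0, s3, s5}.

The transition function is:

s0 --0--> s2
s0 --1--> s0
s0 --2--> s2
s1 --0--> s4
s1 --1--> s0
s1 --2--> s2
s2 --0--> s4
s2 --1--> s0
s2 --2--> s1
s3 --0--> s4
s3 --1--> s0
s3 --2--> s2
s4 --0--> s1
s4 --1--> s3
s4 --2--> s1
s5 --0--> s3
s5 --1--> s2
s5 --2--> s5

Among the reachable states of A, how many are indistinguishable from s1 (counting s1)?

Reachable states from the start: {s0,s1,s2,s3,s4}. Unreachable: {s5} — drop them.
Start with accepting vs non-accepting: {s0,s3} | {s1,s2,s4}.
No further refinement is possible. Final partition (2 blocks): {s0,s3} | {s1,s2,s4}.
State s1 belongs to the block {s1,s2,s4}, which has 3 states.

3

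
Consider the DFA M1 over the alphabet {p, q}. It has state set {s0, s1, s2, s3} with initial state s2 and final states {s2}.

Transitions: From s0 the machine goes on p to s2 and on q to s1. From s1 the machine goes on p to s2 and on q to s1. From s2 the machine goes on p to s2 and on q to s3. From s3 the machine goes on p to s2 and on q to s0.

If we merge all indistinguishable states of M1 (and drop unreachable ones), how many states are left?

2

All states are reachable from the start state.
P0 = {s2} | {s0,s1,s3}.
No further refinement is possible. Final partition (2 blocks): {s2} | {s0,s1,s3}.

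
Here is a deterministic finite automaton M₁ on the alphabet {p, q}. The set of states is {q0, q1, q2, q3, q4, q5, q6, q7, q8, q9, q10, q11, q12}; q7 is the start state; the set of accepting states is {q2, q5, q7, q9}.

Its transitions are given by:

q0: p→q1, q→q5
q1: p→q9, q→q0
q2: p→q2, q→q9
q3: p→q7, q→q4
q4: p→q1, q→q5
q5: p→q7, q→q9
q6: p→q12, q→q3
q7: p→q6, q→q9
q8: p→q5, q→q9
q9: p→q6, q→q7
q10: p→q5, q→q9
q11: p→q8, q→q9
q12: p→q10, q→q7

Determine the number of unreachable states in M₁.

3

BFS from q7 reaches {q0, q1, q3, q4, q5, q6, q7, q9, q10, q12}; the 3 state(s) q2, q8, q11 are never visited.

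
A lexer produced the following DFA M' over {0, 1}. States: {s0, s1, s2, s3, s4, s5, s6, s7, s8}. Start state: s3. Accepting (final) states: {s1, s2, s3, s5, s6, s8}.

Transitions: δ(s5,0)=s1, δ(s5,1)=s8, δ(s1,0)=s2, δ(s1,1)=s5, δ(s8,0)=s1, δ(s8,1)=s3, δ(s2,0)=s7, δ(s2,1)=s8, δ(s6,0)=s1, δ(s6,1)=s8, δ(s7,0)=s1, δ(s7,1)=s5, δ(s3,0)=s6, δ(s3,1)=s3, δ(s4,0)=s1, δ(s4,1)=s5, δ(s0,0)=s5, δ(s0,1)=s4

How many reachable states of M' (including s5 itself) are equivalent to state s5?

Reachable states from the start: {s1,s2,s3,s5,s6,s7,s8}. Unreachable: {s0,s4} — drop them.
Start with accepting vs non-accepting: {s1,s2,s3,s5,s6,s8} | {s7}.
On input 0, block {s1,s2,s3,s5,s6,s8} splits into {s1,s3,s5,s6,s8} and {s2}.
Refine {s1,s3,s5,s6,s8} on symbol 0: members go to different blocks, giving {s3,s5,s6,s8} and {s1}.
On input 0, block {s3,s5,s6,s8} splits into {s5,s6,s8} and {s3}.
Split {s5,s6,s8} by δ(·,1) → {s5,s6} and {s8}.
No further refinement is possible. Final partition (6 blocks): {s5,s6} | {s7} | {s2} | {s1} | {s3} | {s8}.
The equivalence class containing s5 is {s5,s6}, of size 2.

2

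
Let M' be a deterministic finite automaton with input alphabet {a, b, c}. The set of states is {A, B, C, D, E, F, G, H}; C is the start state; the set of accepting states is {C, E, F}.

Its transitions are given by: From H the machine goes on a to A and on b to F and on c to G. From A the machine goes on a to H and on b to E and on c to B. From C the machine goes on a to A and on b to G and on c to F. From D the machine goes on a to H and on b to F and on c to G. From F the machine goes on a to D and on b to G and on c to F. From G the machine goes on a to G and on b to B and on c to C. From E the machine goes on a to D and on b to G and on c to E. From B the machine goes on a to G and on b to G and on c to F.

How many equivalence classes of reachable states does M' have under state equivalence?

All states are reachable from the start state.
Start with accepting vs non-accepting: {C,E,F} | {A,B,D,G,H}.
On input b, block {A,B,D,G,H} splits into {A,D,H} and {B,G}.
Stable partition: {C,E,F} | {A,D,H} | {B,G} — 3 equivalence classes.

3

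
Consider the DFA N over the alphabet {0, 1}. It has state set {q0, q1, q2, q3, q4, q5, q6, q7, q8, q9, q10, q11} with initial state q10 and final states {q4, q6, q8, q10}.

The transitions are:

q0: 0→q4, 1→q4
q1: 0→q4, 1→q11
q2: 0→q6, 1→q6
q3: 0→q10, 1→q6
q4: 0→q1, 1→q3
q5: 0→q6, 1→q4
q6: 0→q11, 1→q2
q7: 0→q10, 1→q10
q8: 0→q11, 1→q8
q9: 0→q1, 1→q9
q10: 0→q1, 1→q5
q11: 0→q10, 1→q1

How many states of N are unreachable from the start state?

4

BFS from q10 reaches {q1, q2, q3, q4, q5, q6, q10, q11}; the 4 state(s) q0, q7, q8, q9 are never visited.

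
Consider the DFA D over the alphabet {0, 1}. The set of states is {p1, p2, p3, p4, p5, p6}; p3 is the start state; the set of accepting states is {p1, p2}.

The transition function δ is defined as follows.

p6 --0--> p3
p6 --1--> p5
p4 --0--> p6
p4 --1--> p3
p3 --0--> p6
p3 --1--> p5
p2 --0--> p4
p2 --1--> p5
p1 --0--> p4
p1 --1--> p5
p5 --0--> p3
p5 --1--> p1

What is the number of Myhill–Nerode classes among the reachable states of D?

4

First remove the unreachable states {p2}; 5 states remain.
Start with accepting vs non-accepting: {p1} | {p3,p4,p5,p6}.
Split {p3,p4,p5,p6} by δ(·,1) → {p3,p4,p6} and {p5}.
On input 1, block {p3,p4,p6} splits into {p3,p6} and {p4}.
No further refinement is possible. Final partition (4 blocks): {p1} | {p3,p6} | {p5} | {p4}.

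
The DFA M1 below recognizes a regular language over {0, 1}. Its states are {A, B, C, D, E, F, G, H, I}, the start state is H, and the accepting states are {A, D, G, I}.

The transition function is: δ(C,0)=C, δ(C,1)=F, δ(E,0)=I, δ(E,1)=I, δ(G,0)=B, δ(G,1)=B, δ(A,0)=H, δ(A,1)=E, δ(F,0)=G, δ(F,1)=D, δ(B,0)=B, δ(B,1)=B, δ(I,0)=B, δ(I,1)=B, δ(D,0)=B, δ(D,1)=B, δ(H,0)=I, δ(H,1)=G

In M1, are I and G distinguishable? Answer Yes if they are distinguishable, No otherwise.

No

First remove the unreachable states {A,C,D,E,F}; 4 states remain.
Start with accepting vs non-accepting: {G,I} | {B,H}.
On input 0, block {B,H} splits into {B} and {H}.
Stable partition: {G,I} | {B} | {H} — 3 equivalence classes.
I and G lie in the same block of the stable partition, so they are equivalent — no string distinguishes them.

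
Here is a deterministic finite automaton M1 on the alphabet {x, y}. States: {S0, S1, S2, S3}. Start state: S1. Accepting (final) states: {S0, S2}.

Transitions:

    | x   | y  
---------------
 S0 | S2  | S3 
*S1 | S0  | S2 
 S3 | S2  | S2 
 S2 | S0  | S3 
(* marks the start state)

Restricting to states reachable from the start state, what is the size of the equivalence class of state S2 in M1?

All states are reachable from the start state.
P0 = {S0,S2} | {S1,S3}.
No further refinement is possible. Final partition (2 blocks): {S0,S2} | {S1,S3}.
State S2 belongs to the block {S0,S2}, which has 2 states.

2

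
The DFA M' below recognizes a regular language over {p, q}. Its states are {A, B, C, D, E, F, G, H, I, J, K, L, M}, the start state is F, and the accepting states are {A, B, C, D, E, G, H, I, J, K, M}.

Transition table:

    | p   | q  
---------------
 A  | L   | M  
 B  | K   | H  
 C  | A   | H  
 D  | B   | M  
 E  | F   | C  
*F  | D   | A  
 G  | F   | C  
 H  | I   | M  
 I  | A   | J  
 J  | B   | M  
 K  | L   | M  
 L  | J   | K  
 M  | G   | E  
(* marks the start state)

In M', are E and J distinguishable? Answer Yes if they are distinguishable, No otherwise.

Yes

Initial partition by acceptance: {A,B,C,D,E,G,H,I,J,K,M} | {F,L}.
Split {A,B,C,D,E,G,H,I,J,K,M} by δ(·,p) → {B,C,D,H,I,J,M} and {A,E,G,K}.
Split {B,C,D,H,I,J,M} by δ(·,p) → {B,C,I,M} and {D,H,J}.
Split {B,C,I,M} by δ(·,q) → {B,C,I} and {M}.
On input q, block {A,E,G,K} splits into {A,K} and {E,G}.
Stable partition: {B,C,I} | {F,L} | {A,K} | {D,H,J} | {M} | {E,G} — 6 equivalence classes.
E and J end up in different blocks, so they are distinguishable. For instance, the string 'p' is accepted from only J.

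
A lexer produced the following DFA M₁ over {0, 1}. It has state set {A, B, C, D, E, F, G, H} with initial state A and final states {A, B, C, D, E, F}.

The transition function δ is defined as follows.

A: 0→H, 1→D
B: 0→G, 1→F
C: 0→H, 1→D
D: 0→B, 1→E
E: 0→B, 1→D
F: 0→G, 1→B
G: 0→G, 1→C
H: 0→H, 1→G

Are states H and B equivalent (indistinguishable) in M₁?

Start with accepting vs non-accepting: {A,B,C,D,E,F} | {G,H}.
On input 0, block {A,B,C,D,E,F} splits into {A,B,C,F} and {D,E}.
Split {A,B,C,F} by δ(·,1) → {A,C} and {B,F}.
On input 1, block {G,H} splits into {G} and {H}.
Stable partition: {A,C} | {G} | {D,E} | {B,F} | {H} — 5 equivalence classes.
H and B end up in different blocks, so they are distinguishable. For instance, the string 'ε' is accepted from only B.

No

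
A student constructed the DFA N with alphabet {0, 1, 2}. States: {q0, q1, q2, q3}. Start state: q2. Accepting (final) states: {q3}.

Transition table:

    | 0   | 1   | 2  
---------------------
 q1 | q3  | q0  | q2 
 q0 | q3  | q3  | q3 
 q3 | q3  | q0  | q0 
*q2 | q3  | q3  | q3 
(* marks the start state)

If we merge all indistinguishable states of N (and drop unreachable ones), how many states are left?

States {q1} cannot be reached from the start state, so discard them.
Start with accepting vs non-accepting: {q3} | {q0,q2}.
Stable partition: {q3} | {q0,q2} — 2 equivalence classes.

2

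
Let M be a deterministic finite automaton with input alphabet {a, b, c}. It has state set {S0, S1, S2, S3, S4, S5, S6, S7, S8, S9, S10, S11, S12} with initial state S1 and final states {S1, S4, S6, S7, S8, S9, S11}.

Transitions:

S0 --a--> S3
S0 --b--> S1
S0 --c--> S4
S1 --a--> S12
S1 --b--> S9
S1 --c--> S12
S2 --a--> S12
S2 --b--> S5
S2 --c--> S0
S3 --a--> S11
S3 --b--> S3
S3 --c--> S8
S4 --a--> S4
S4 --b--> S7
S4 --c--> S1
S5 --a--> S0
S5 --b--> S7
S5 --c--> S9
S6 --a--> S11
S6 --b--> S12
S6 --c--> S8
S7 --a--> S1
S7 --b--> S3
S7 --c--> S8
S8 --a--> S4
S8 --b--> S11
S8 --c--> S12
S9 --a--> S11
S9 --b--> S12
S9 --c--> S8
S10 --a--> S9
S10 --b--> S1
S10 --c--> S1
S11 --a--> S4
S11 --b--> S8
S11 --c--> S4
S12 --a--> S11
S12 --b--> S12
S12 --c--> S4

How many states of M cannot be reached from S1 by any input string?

Starting at S1 and following transitions, the reachable set is {S1, S3, S4, S7, S8, S9, S11, S12}. That leaves S0, S2, S5, S6, S10 unreachable — 5 in total.

5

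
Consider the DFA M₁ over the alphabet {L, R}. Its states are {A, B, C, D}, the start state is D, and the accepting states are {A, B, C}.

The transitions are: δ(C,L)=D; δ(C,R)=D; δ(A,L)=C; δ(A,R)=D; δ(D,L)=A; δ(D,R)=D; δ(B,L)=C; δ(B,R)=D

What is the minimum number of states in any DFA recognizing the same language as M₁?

3

Reachable states from the start: {A,C,D}. Unreachable: {B} — drop them.
Initial partition by acceptance: {A,C} | {D}.
On input L, block {A,C} splits into {A} and {C}.
No further refinement is possible. Final partition (3 blocks): {A} | {D} | {C}.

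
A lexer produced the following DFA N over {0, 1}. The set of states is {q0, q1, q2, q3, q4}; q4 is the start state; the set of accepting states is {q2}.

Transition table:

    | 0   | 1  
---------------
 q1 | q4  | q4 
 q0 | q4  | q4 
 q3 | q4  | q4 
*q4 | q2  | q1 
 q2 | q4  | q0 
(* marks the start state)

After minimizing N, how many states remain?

Reachable states from the start: {q0,q1,q2,q4}. Unreachable: {q3} — drop them.
Initial partition by acceptance: {q2} | {q0,q1,q4}.
Refine {q0,q1,q4} on symbol 0: members go to different blocks, giving {q0,q1} and {q4}.
The partition is now stable with 3 blocks: {q2} | {q0,q1} | {q4}.

3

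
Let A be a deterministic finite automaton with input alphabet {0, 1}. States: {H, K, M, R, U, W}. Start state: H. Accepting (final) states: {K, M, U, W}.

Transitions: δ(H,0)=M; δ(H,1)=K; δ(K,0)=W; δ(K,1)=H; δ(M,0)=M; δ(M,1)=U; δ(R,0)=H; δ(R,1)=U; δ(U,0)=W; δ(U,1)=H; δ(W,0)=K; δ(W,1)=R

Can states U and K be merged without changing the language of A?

Every state is reachable, so we keep all 6.
P0 = {K,M,U,W} | {H,R}.
Refine {K,M,U,W} on symbol 1: members go to different blocks, giving {K,U,W} and {M}.
On input 0, block {H,R} splits into {H} and {R}.
Refine {K,U,W} on symbol 1: members go to different blocks, giving {K,U} and {W}.
No further refinement is possible. Final partition (5 blocks): {K,U} | {H} | {M} | {R} | {W}.
U and K lie in the same block of the stable partition, so they are equivalent — no string distinguishes them.

Yes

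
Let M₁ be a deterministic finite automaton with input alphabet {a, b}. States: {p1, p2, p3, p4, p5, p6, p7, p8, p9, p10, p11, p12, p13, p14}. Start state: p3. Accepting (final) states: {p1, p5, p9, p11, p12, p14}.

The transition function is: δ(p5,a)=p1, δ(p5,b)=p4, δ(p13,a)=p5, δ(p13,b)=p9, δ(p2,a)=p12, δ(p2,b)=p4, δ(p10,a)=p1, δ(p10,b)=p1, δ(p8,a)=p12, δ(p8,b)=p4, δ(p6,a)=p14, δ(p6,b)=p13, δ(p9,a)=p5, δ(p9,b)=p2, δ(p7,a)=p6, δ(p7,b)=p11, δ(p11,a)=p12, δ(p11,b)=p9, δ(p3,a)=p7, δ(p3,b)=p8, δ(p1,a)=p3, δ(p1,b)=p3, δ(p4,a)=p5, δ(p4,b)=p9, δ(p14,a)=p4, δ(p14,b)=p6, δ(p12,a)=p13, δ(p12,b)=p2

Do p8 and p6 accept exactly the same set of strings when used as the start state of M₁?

States {p10} cannot be reached from the start state, so discard them.
P0 = {p1,p5,p9,p11,p12,p14} | {p2,p3,p4,p6,p7,p8,p13}.
On input a, block {p1,p5,p9,p11,p12,p14} splits into {p1,p12,p14} and {p5,p9,p11}.
On input a, block {p2,p3,p4,p6,p7,p8,p13} splits into {p2,p6,p8} and {p3,p7} and {p4,p13}.
On input a, block {p1,p12,p14} splits into {p12,p14} and {p1}.
Split {p5,p9,p11} by δ(·,a) → {p5} and {p9} and {p11}.
Split {p3,p7} by δ(·,a) → {p3} and {p7}.
The partition is now stable with 9 blocks: {p12,p14} | {p2,p6,p8} | {p5} | {p3} | {p4,p13} | {p1} | {p9} | {p11} | {p7}.
p8 and p6 lie in the same block of the stable partition, so they are equivalent — no string distinguishes them.

Yes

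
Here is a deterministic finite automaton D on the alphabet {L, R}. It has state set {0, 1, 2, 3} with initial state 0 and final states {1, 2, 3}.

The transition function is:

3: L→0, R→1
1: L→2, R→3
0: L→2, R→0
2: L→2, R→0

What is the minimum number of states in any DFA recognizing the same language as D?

First remove the unreachable states {1,3}; 2 states remain.
Start with accepting vs non-accepting: {2} | {0}.
No further refinement is possible. Final partition (2 blocks): {2} | {0}.

2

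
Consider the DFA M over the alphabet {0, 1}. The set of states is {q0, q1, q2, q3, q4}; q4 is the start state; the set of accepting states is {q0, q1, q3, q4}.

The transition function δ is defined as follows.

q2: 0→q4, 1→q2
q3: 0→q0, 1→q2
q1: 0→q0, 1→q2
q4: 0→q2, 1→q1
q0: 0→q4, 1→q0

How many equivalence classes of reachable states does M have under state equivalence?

4

States {q3} cannot be reached from the start state, so discard them.
Initial partition by acceptance: {q0,q1,q4} | {q2}.
Refine {q0,q1,q4} on symbol 0: members go to different blocks, giving {q0,q1} and {q4}.
Split {q0,q1} by δ(·,0) → {q0} and {q1}.
The partition is now stable with 4 blocks: {q0} | {q2} | {q4} | {q1}.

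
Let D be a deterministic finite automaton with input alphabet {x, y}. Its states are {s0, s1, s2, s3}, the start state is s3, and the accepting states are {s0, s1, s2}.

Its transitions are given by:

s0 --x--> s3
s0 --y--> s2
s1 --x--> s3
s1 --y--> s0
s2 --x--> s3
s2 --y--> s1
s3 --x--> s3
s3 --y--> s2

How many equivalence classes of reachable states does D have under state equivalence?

Every state is reachable, so we keep all 4.
Start with accepting vs non-accepting: {s0,s1,s2} | {s3}.
Stable partition: {s0,s1,s2} | {s3} — 2 equivalence classes.

2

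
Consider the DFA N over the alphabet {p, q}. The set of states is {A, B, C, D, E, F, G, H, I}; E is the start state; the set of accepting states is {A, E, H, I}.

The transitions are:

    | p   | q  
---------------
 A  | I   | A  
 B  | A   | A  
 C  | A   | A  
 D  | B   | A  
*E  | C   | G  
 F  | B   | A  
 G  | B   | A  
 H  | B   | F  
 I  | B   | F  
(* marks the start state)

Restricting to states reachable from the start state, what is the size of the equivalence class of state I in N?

2

Reachable states from the start: {A,B,C,E,F,G,I}. Unreachable: {D,H} — drop them.
Initial partition by acceptance: {A,E,I} | {B,C,F,G}.
Split {A,E,I} by δ(·,p) → {E,I} and {A}.
Split {B,C,F,G} by δ(·,p) → {B,C} and {F,G}.
The partition is now stable with 4 blocks: {E,I} | {B,C} | {A} | {F,G}.
State I belongs to the block {E,I}, which has 2 states.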